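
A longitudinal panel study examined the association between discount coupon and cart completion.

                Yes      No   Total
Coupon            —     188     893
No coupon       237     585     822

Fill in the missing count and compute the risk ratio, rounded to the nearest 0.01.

The missing cell is in the exposed row: 893 − 188 = 705.
So a = 705, b = 188, c = 237, d = 585.
RR = [a/(a+b)] / [c/(c+d)] = (705/893) / (237/822) = 0.78947/0.28832 = 2.73817

2.74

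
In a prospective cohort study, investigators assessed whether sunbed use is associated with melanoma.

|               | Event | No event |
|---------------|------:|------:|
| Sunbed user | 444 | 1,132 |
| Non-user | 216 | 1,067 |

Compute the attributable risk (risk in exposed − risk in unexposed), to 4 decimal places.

0.1134

Cells: a = 444, b = 1132, c = 216, d = 1067.
Risk in exposed = 444/1576 = 0.281726; risk in unexposed = 216/1283 = 0.168355.
Risk difference = 0.281726 − 0.168355 = 0.113370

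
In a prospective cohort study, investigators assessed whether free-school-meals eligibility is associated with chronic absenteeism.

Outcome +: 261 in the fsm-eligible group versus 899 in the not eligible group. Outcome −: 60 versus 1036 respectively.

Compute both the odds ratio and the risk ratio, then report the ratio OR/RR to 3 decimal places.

2.864

From the description: a = 261, b = 60, c = 899, d = 1036.
OR = (261·1036)/(60·899) = 270396/53940 = 5.01290
Risk in exposed = 261/321 = 0.81308; risk in unexposed = 899/1935 = 0.46460; RR = 1.75008
OR/RR = 5.01290 / 1.75008 = 2.86439
The outcome is not rare, so the OR lies further from 1 than the RR.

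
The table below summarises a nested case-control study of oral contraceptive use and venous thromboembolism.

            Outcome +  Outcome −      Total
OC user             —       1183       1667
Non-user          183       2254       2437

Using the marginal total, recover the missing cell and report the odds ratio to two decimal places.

5.04

The missing cell is in the exposed row: 1667 − 1183 = 484.
So a = 484, b = 1183, c = 183, d = 2254.
OR = (a·d)/(b·c) = (484 × 2254) / (1183 × 183) = 1090936 / 216489 = 5.03922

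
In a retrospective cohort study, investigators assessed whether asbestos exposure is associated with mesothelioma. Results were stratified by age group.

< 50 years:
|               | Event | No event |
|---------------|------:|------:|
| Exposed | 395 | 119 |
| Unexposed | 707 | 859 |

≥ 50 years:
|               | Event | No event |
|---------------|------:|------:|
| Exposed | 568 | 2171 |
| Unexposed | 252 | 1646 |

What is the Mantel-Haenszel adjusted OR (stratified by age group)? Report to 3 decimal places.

OR_MH = Σ(aᵢdᵢ/nᵢ) / Σ(bᵢcᵢ/nᵢ), where nᵢ is the stratum total.
Stratum 1 (< 50 years): n = 2080; a·d/n = 395·859/2080 = 163.1274; b·c/n = 119·707/2080 = 40.4486
Stratum 2 (≥ 50 years): n = 4637; a·d/n = 568·1646/4637 = 201.6235; b·c/n = 2171·252/4637 = 117.9840
OR_MH = (163.1274 + 201.6235) / (40.4486 + 117.9840) = 364.7509 / 158.4326 = 2.30225

2.302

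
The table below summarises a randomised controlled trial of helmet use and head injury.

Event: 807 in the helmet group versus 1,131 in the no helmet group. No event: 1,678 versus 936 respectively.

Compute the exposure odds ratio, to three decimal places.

From the description: a = 807, b = 1678, c = 1131, d = 936.
OR = (a·d)/(b·c) = (807 × 936) / (1678 × 1131) = 755352 / 1897818 = 0.39801
Exposure is associated with lower odds of head injury (OR = 0.40 < 1).

0.398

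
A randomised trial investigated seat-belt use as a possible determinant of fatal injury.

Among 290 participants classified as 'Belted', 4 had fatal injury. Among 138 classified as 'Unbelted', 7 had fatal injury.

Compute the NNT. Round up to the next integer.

28

Risk in treated group = 4/290 = 0.01379; risk in control = 7/138 = 0.05072.
Absolute risk reduction = 0.05072 − 0.01379 = 0.03693
NNT = 1 / ARR = 1 / 0.03693 = 27.077 → round up → 28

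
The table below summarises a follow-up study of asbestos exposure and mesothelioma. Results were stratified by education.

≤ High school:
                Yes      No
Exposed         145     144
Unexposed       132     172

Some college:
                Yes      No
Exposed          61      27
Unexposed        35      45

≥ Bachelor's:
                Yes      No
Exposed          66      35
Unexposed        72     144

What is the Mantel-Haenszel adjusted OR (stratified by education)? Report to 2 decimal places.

OR_MH = Σ(aᵢdᵢ/nᵢ) / Σ(bᵢcᵢ/nᵢ), where nᵢ is the stratum total.
Stratum 1 (≤ High school): n = 593; a·d/n = 145·172/593 = 42.0573; b·c/n = 144·132/593 = 32.0540
Stratum 2 (Some college): n = 168; a·d/n = 61·45/168 = 16.3393; b·c/n = 27·35/168 = 5.6250
Stratum 3 (≥ Bachelor's): n = 317; a·d/n = 66·144/317 = 29.9811; b·c/n = 35·72/317 = 7.9495
OR_MH = (42.0573 + 16.3393 + 29.9811) / (32.0540 + 5.6250 + 7.9495) = 88.3777 / 45.6285 = 1.93690

1.94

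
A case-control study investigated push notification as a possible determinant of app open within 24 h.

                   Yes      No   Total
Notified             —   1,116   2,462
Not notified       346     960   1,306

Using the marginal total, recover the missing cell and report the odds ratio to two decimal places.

The missing cell is in the exposed row: 2462 − 1116 = 1346.
So a = 1346, b = 1116, c = 346, d = 960.
OR = (a·d)/(b·c) = (1346 × 960) / (1116 × 346) = 1292160 / 386136 = 3.34639

3.35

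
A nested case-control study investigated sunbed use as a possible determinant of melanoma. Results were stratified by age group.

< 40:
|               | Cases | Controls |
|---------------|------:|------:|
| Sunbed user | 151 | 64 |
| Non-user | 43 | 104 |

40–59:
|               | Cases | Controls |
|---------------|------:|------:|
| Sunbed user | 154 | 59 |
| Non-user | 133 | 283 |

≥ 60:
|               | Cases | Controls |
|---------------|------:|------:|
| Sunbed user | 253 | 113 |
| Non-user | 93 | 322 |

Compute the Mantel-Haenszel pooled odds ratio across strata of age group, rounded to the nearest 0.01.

OR_MH = Σ(aᵢdᵢ/nᵢ) / Σ(bᵢcᵢ/nᵢ), where nᵢ is the stratum total.
Stratum 1 (< 40): n = 362; a·d/n = 151·104/362 = 43.3812; b·c/n = 64·43/362 = 7.6022
Stratum 2 (40–59): n = 629; a·d/n = 154·283/629 = 69.2878; b·c/n = 59·133/629 = 12.4754
Stratum 3 (≥ 60): n = 781; a·d/n = 253·322/781 = 104.3099; b·c/n = 113·93/781 = 13.4558
OR_MH = (43.3812 + 69.2878 + 104.3099) / (7.6022 + 12.4754 + 13.4558) = 216.9788 / 33.5334 = 6.47053

6.47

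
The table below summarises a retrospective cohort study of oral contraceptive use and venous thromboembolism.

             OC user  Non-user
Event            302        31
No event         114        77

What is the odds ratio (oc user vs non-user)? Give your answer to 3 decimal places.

6.580

Reading the table with exposure as columns: a = 302 (OC user, case), b = 114 (OC user, non-case), c = 31 (Non-user, case), d = 77.
OR = (a·d)/(b·c) = (302 × 77) / (114 × 31) = 23254 / 3534 = 6.58008
The odds of venous thromboembolism are about 6.58 times as high in the oc user group.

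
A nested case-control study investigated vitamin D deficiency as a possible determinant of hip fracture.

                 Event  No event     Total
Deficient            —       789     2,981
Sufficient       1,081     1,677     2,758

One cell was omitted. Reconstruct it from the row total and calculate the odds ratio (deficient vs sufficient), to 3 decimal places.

The missing cell is in the exposed row: 2981 − 789 = 2192.
So a = 2192, b = 789, c = 1081, d = 1677.
OR = (a·d)/(b·c) = (2192 × 1677) / (789 × 1081) = 3675984 / 852909 = 4.30994

4.310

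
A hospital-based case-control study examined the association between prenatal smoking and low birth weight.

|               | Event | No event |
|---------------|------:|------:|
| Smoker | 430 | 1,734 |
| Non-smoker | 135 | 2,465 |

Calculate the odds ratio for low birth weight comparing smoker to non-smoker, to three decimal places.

Cells: a = 430, b = 1734, c = 135, d = 2465.
OR = (a·d)/(b·c) = (430 × 2465) / (1734 × 135) = 1059950 / 234090 = 4.52796
The odds of low birth weight are about 4.53 times as high in the smoker group.

4.528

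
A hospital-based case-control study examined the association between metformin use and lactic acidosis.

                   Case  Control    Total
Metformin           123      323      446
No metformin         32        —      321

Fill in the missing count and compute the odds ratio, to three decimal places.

The missing cell is in the unexposed row: 321 − 32 = 289.
So a = 123, b = 323, c = 32, d = 289.
OR = (a·d)/(b·c) = (123 × 289) / (323 × 32) = 35547 / 10336 = 3.43914

3.439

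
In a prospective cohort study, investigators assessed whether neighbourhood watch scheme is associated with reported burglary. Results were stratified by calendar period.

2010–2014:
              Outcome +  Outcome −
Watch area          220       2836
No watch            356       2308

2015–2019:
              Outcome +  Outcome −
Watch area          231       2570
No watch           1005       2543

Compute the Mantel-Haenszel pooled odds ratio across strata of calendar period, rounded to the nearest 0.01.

0.31

OR_MH = Σ(aᵢdᵢ/nᵢ) / Σ(bᵢcᵢ/nᵢ), where nᵢ is the stratum total.
Stratum 1 (2010–2014): n = 5720; a·d/n = 220·2308/5720 = 88.7692; b·c/n = 2836·356/5720 = 176.5063
Stratum 2 (2015–2019): n = 6349; a·d/n = 231·2543/6349 = 92.5237; b·c/n = 2570·1005/6349 = 406.8121
OR_MH = (88.7692 + 92.5237) / (176.5063 + 406.8121) = 181.2929 / 583.3184 = 0.31080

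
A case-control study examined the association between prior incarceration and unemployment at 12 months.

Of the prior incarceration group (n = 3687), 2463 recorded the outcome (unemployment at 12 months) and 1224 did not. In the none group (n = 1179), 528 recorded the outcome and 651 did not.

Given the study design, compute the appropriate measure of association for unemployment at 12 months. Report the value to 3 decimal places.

2.481

From the description: a = 2463, b = 1224, c = 528, d = 651.
This is a case-control study: participants were sampled on outcome status, so risks in the source population cannot be estimated directly — relative risk is not valid here. The odds ratio is the appropriate measure.
OR = (a·d)/(b·c) = (2463 × 651) / (1224 × 528) = 1603413 / 646272 = 2.48102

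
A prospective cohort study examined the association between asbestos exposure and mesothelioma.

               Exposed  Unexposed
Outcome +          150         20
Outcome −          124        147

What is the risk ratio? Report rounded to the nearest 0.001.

4.571

Reading the table with exposure as columns: a = 150 (Exposed, case), b = 124 (Exposed, non-case), c = 20 (Unexposed, case), d = 147.
Risk in exposed = 150/274 = 0.54745; risk in unexposed = 20/167 = 0.11976.
RR = 0.54745 / 0.11976 = 4.57117
The risk among the exposed is 4.57 times that among the unexposed.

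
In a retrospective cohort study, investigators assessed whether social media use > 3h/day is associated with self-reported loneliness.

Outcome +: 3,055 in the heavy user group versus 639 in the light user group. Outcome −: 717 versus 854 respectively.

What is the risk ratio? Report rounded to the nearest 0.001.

1.892

From the description: a = 3055, b = 717, c = 639, d = 854.
Risk in exposed = 3055/3772 = 0.80992; risk in unexposed = 639/1493 = 0.42800.
RR = 0.80992 / 0.42800 = 1.89234
The risk among the exposed is 1.89 times that among the unexposed.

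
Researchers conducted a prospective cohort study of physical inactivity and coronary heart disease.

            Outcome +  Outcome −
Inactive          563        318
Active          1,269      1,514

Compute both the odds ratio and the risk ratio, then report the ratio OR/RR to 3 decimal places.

Cells: a = 563, b = 318, c = 1269, d = 1514.
OR = (563·1514)/(318·1269) = 852382/403542 = 2.11225
Risk in exposed = 563/881 = 0.63905; risk in unexposed = 1269/2783 = 0.45598; RR = 1.40147
OR/RR = 2.11225 / 1.40147 = 1.50717
The outcome is not rare, so the OR lies further from 1 than the RR.

1.507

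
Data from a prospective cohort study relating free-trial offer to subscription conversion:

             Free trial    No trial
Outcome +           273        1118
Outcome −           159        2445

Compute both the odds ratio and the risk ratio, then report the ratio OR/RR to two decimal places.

1.86

Reading the table with exposure as columns: a = 273 (Free trial, case), b = 159 (Free trial, non-case), c = 1118 (No trial, case), d = 2445.
OR = (273·2445)/(159·1118) = 667485/177762 = 3.75494
Risk in exposed = 273/432 = 0.63194; risk in unexposed = 1118/3563 = 0.31378; RR = 2.01397
OR/RR = 3.75494 / 2.01397 = 1.86445
The outcome is not rare, so the OR lies further from 1 than the RR.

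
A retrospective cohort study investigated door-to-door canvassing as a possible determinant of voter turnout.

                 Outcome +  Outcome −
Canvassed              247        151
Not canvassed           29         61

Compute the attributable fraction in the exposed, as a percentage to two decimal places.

Cells: a = 247, b = 151, c = 29, d = 61.
Risk in exposed = 247/398 = 0.62060; risk in unexposed = 29/90 = 0.32222.
RR = 0.62060/0.32222 = 1.92601
AR% = (RR − 1)/RR × 100 = (1.92601 − 1)/1.92601 × 100 = 48.0792%

48.08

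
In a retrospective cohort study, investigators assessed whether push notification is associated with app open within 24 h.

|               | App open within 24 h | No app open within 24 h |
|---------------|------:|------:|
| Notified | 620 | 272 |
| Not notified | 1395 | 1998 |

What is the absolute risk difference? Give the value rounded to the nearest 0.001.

0.284

Cells: a = 620, b = 272, c = 1395, d = 1998.
Risk in exposed = 620/892 = 0.695067; risk in unexposed = 1395/3393 = 0.411141.
Risk difference = 0.695067 − 0.411141 = 0.283927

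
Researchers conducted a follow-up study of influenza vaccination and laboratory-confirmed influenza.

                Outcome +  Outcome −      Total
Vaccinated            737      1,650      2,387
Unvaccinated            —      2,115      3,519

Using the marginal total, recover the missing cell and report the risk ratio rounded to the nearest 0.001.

The missing cell is in the unexposed row: 3519 − 2115 = 1404.
So a = 737, b = 1650, c = 1404, d = 2115.
RR = [a/(a+b)] / [c/(c+d)] = (737/2387) / (1404/3519) = 0.30876/0.39898 = 0.77387

0.774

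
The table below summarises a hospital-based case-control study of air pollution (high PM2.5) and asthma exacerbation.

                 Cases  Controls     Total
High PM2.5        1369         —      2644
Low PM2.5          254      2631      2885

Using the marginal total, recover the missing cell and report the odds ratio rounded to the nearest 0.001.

The missing cell is in the exposed row: 2644 − 1369 = 1275.
So a = 1369, b = 1275, c = 254, d = 2631.
OR = (a·d)/(b·c) = (1369 × 2631) / (1275 × 254) = 3601839 / 323850 = 11.12194

11.122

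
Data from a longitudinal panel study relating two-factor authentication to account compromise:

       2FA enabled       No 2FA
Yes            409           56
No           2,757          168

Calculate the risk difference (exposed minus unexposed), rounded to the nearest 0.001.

-0.121

Reading the table with exposure as columns: a = 409 (2FA enabled, case), b = 2757 (2FA enabled, non-case), c = 56 (No 2FA, case), d = 168.
Risk in exposed = 409/3166 = 0.129185; risk in unexposed = 56/224 = 0.250000.
Risk difference = 0.129185 − 0.250000 = -0.120815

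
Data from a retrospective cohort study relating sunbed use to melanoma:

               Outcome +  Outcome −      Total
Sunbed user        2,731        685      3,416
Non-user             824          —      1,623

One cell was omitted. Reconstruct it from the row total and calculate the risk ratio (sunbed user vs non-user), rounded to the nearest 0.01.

The missing cell is in the unexposed row: 1623 − 824 = 799.
So a = 2731, b = 685, c = 824, d = 799.
RR = [a/(a+b)] / [c/(c+d)] = (2731/3416) / (824/1623) = 0.79947/0.50770 = 1.57469

1.57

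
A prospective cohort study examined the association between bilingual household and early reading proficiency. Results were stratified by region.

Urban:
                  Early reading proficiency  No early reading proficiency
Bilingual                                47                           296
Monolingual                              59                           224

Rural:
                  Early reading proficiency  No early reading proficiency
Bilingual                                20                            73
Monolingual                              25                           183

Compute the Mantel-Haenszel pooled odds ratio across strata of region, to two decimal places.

0.85

OR_MH = Σ(aᵢdᵢ/nᵢ) / Σ(bᵢcᵢ/nᵢ), where nᵢ is the stratum total.
Stratum 1 (Urban): n = 626; a·d/n = 47·224/626 = 16.8179; b·c/n = 296·59/626 = 27.8978
Stratum 2 (Rural): n = 301; a·d/n = 20·183/301 = 12.1595; b·c/n = 73·25/301 = 6.0631
OR_MH = (16.8179 + 12.1595) / (27.8978 + 6.0631) = 28.9774 / 33.9609 = 0.85326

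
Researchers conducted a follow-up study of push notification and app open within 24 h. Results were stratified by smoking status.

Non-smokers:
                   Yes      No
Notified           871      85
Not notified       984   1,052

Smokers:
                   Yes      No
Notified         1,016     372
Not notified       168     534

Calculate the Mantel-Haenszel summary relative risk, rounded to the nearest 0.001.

2.193

RR_MH = Σ(aᵢ·n₀ᵢ/nᵢ) / Σ(cᵢ·n₁ᵢ/nᵢ), with n₁ᵢ = aᵢ+bᵢ (exposed), n₀ᵢ = cᵢ+dᵢ (unexposed), nᵢ = n₁ᵢ+n₀ᵢ.
Stratum 1 (Non-smokers): n₁ = 956, n₀ = 2036, n = 2992; a·n₀/n = 871·2036/2992 = 592.6992; c·n₁/n = 984·956/2992 = 314.4064
Stratum 2 (Smokers): n₁ = 1388, n₀ = 702, n = 2090; a·n₀/n = 1016·702/2090 = 341.2593; c·n₁/n = 168·1388/2090 = 111.5713
RR_MH = (592.6992 + 341.2593) / (314.4064 + 111.5713) = 933.9585 / 425.9777 = 2.19251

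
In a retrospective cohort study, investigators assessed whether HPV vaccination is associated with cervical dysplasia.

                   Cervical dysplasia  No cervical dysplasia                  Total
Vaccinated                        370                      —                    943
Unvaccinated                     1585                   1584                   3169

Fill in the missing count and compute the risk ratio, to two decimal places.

0.78

The missing cell is in the exposed row: 943 − 370 = 573.
So a = 370, b = 573, c = 1585, d = 1584.
RR = [a/(a+b)] / [c/(c+d)] = (370/943) / (1585/3169) = 0.39236/0.50016 = 0.78448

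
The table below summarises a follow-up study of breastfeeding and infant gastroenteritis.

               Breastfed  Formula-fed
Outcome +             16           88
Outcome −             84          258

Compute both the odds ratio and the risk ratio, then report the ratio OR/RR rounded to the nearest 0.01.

0.89

Reading the table with exposure as columns: a = 16 (Breastfed, case), b = 84 (Breastfed, non-case), c = 88 (Formula-fed, case), d = 258.
OR = (16·258)/(84·88) = 4128/7392 = 0.55844
Risk in exposed = 16/100 = 0.16000; risk in unexposed = 88/346 = 0.25434; RR = 0.62909
OR/RR = 0.55844 / 0.62909 = 0.88770
The outcome is not rare, so the OR lies further from 1 than the RR.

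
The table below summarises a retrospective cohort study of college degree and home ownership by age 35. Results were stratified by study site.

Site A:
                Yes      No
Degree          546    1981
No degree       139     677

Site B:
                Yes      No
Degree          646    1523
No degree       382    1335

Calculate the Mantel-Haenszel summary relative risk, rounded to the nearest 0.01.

RR_MH = Σ(aᵢ·n₀ᵢ/nᵢ) / Σ(cᵢ·n₁ᵢ/nᵢ), with n₁ᵢ = aᵢ+bᵢ (exposed), n₀ᵢ = cᵢ+dᵢ (unexposed), nᵢ = n₁ᵢ+n₀ᵢ.
Stratum 1 (Site A): n₁ = 2527, n₀ = 816, n = 3343; a·n₀/n = 546·816/3343 = 133.2743; c·n₁/n = 139·2527/3343 = 105.0712
Stratum 2 (Site B): n₁ = 2169, n₀ = 1717, n = 3886; a·n₀/n = 646·1717/3886 = 285.4303; c·n₁/n = 382·2169/3886 = 213.2162
RR_MH = (133.2743 + 285.4303) / (105.0712 + 213.2162) = 418.7046 / 318.2874 = 1.31549

1.32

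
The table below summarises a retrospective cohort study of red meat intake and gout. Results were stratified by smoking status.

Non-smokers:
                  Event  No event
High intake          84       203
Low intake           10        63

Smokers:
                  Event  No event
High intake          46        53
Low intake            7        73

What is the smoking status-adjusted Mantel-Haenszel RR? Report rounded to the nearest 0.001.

RR_MH = Σ(aᵢ·n₀ᵢ/nᵢ) / Σ(cᵢ·n₁ᵢ/nᵢ), with n₁ᵢ = aᵢ+bᵢ (exposed), n₀ᵢ = cᵢ+dᵢ (unexposed), nᵢ = n₁ᵢ+n₀ᵢ.
Stratum 1 (Non-smokers): n₁ = 287, n₀ = 73, n = 360; a·n₀/n = 84·73/360 = 17.0333; c·n₁/n = 10·287/360 = 7.9722
Stratum 2 (Smokers): n₁ = 99, n₀ = 80, n = 179; a·n₀/n = 46·80/179 = 20.5587; c·n₁/n = 7·99/179 = 3.8715
RR_MH = (17.0333 + 20.5587) / (7.9722 + 3.8715) = 37.5920 / 11.8437 = 3.17400

3.174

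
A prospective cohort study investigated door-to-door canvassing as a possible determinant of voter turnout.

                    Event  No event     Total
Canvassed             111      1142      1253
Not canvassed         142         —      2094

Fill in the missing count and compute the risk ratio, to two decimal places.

The missing cell is in the unexposed row: 2094 − 142 = 1952.
So a = 111, b = 1142, c = 142, d = 1952.
RR = [a/(a+b)] / [c/(c+d)] = (111/1253) / (142/2094) = 0.08859/0.06781 = 1.30635

1.31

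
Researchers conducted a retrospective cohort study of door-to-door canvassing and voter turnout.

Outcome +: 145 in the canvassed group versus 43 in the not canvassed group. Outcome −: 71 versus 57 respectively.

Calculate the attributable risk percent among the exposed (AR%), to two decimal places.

From the description: a = 145, b = 71, c = 43, d = 57.
Risk in exposed = 145/216 = 0.67130; risk in unexposed = 43/100 = 0.43000.
RR = 0.67130/0.43000 = 1.56115
AR% = (RR − 1)/RR × 100 = (1.56115 − 1)/1.56115 × 100 = 35.9448%

35.94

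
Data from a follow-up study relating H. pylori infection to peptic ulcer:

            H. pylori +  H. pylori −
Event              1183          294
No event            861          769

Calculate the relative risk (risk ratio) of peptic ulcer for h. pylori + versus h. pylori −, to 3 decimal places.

Reading the table with exposure as columns: a = 1183 (H. pylori +, case), b = 861 (H. pylori +, non-case), c = 294 (H. pylori −, case), d = 769.
Risk in exposed = 1183/2044 = 0.57877; risk in unexposed = 294/1063 = 0.27658.
RR = 0.57877 / 0.27658 = 2.09262
The risk among the exposed is 2.09 times that among the unexposed.

2.093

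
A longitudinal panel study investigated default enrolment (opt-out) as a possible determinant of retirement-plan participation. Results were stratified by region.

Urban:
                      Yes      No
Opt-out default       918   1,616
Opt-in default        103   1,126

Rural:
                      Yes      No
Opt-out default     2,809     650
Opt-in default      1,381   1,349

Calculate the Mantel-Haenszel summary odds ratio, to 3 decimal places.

OR_MH = Σ(aᵢdᵢ/nᵢ) / Σ(bᵢcᵢ/nᵢ), where nᵢ is the stratum total.
Stratum 1 (Urban): n = 3763; a·d/n = 918·1126/3763 = 274.6925; b·c/n = 1616·103/3763 = 44.2328
Stratum 2 (Rural): n = 6189; a·d/n = 2809·1349/6189 = 612.2703; b·c/n = 650·1381/6189 = 145.0396
OR_MH = (274.6925 + 612.2703) / (44.2328 + 145.0396) = 886.9629 / 189.2724 = 4.68617

4.686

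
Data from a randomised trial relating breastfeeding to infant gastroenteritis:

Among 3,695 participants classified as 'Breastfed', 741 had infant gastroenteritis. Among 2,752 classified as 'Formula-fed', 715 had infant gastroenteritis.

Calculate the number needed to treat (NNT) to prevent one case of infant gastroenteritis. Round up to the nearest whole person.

17

Risk in treated group = 741/3695 = 0.20054; risk in control = 715/2752 = 0.25981.
Absolute risk reduction = 0.25981 − 0.20054 = 0.05927
NNT = 1 / ARR = 1 / 0.05927 = 16.872 → round up → 17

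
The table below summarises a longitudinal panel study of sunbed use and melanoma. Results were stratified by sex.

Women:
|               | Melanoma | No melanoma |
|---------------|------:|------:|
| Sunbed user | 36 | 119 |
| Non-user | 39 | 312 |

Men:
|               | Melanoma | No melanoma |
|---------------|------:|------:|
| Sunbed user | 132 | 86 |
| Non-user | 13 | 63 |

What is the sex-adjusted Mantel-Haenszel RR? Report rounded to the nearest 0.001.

2.738

RR_MH = Σ(aᵢ·n₀ᵢ/nᵢ) / Σ(cᵢ·n₁ᵢ/nᵢ), with n₁ᵢ = aᵢ+bᵢ (exposed), n₀ᵢ = cᵢ+dᵢ (unexposed), nᵢ = n₁ᵢ+n₀ᵢ.
Stratum 1 (Women): n₁ = 155, n₀ = 351, n = 506; a·n₀/n = 36·351/506 = 24.9723; c·n₁/n = 39·155/506 = 11.9466
Stratum 2 (Men): n₁ = 218, n₀ = 76, n = 294; a·n₀/n = 132·76/294 = 34.1224; c·n₁/n = 13·218/294 = 9.6395
RR_MH = (24.9723 + 34.1224) / (11.9466 + 9.6395) = 59.0948 / 21.5861 = 2.73763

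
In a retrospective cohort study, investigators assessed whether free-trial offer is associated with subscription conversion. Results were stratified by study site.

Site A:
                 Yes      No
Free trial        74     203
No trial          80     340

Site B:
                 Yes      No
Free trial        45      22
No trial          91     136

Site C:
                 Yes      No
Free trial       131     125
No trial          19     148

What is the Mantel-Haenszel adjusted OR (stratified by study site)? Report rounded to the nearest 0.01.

2.88

OR_MH = Σ(aᵢdᵢ/nᵢ) / Σ(bᵢcᵢ/nᵢ), where nᵢ is the stratum total.
Stratum 1 (Site A): n = 697; a·d/n = 74·340/697 = 36.0976; b·c/n = 203·80/697 = 23.2999
Stratum 2 (Site B): n = 294; a·d/n = 45·136/294 = 20.8163; b·c/n = 22·91/294 = 6.8095
Stratum 3 (Site C): n = 423; a·d/n = 131·148/423 = 45.8345; b·c/n = 125·19/423 = 5.6147
OR_MH = (36.0976 + 20.8163 + 45.8345) / (23.2999 + 6.8095 + 5.6147) = 102.7484 / 35.7240 = 2.87617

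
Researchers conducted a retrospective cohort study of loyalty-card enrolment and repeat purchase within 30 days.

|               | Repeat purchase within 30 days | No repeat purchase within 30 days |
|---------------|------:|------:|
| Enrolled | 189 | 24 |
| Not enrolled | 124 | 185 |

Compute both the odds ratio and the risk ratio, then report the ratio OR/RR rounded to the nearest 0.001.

5.314

Cells: a = 189, b = 24, c = 124, d = 185.
OR = (189·185)/(24·124) = 34965/2976 = 11.74899
Risk in exposed = 189/213 = 0.88732; risk in unexposed = 124/309 = 0.40129; RR = 2.21115
OR/RR = 11.74899 / 2.21115 = 5.31351
The outcome is not rare, so the OR lies further from 1 than the RR.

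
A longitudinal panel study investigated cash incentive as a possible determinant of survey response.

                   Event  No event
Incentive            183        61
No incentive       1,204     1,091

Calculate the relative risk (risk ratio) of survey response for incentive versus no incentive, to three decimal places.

1.430

Cells: a = 183, b = 61, c = 1204, d = 1091.
Risk in exposed = 183/244 = 0.75000; risk in unexposed = 1204/2295 = 0.52462.
RR = 0.75000 / 0.52462 = 1.42961
The risk among the exposed is 1.43 times that among the unexposed.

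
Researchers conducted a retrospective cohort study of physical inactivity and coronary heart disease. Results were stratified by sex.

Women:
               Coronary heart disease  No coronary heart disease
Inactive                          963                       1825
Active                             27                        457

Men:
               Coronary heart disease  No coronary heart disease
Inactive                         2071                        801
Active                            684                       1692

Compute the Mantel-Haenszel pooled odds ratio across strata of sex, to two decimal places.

6.72

OR_MH = Σ(aᵢdᵢ/nᵢ) / Σ(bᵢcᵢ/nᵢ), where nᵢ is the stratum total.
Stratum 1 (Women): n = 3272; a·d/n = 963·457/3272 = 134.5021; b·c/n = 1825·27/3272 = 15.0596
Stratum 2 (Men): n = 5248; a·d/n = 2071·1692/5248 = 667.7081; b·c/n = 801·684/5248 = 104.3986
OR_MH = (134.5021 + 667.7081) / (15.0596 + 104.3986) = 802.2102 / 119.4582 = 6.71540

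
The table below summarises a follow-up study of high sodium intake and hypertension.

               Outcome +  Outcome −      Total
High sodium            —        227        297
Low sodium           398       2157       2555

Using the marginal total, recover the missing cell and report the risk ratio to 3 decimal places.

The missing cell is in the exposed row: 297 − 227 = 70.
So a = 70, b = 227, c = 398, d = 2157.
RR = [a/(a+b)] / [c/(c+d)] = (70/297) / (398/2555) = 0.23569/0.15577 = 1.51304

1.513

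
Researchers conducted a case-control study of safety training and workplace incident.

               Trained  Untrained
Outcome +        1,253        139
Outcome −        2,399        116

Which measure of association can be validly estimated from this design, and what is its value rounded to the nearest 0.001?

Reading the table with exposure as columns: a = 1253 (Trained, case), b = 2399 (Trained, non-case), c = 139 (Untrained, case), d = 116.
This is a case-control study: participants were sampled on outcome status, so risks in the source population cannot be estimated directly — relative risk is not valid here. The odds ratio is the appropriate measure.
OR = (a·d)/(b·c) = (1253 × 116) / (2399 × 139) = 145348 / 333461 = 0.43588

0.436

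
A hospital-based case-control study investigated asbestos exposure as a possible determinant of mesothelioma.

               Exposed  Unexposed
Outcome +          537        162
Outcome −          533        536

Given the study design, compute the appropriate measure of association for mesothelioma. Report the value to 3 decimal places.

3.333

Reading the table with exposure as columns: a = 537 (Exposed, case), b = 533 (Exposed, non-case), c = 162 (Unexposed, case), d = 536.
This is a hospital-based case-control study: participants were sampled on outcome status, so risks in the source population cannot be estimated directly — relative risk is not valid here. The odds ratio is the appropriate measure.
OR = (a·d)/(b·c) = (537 × 536) / (533 × 162) = 287832 / 86346 = 3.33347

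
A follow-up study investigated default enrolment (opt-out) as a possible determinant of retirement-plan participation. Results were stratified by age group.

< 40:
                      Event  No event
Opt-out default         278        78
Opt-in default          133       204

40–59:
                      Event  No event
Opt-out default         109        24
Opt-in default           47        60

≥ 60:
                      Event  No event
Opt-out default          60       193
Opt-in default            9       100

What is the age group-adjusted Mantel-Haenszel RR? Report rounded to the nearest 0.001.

RR_MH = Σ(aᵢ·n₀ᵢ/nᵢ) / Σ(cᵢ·n₁ᵢ/nᵢ), with n₁ᵢ = aᵢ+bᵢ (exposed), n₀ᵢ = cᵢ+dᵢ (unexposed), nᵢ = n₁ᵢ+n₀ᵢ.
Stratum 1 (< 40): n₁ = 356, n₀ = 337, n = 693; a·n₀/n = 278·337/693 = 135.1890; c·n₁/n = 133·356/693 = 68.3232
Stratum 2 (40–59): n₁ = 133, n₀ = 107, n = 240; a·n₀/n = 109·107/240 = 48.5958; c·n₁/n = 47·133/240 = 26.0458
Stratum 3 (≥ 60): n₁ = 253, n₀ = 109, n = 362; a·n₀/n = 60·109/362 = 18.0663; c·n₁/n = 9·253/362 = 6.2901
RR_MH = (135.1890 + 48.5958 + 18.0663) / (68.3232 + 26.0458 + 6.2901) = 201.8512 / 100.6591 = 2.00529

2.005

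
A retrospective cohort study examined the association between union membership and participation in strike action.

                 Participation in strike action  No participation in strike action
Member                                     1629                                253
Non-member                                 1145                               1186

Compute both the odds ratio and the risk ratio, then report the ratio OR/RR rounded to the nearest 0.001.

3.785

Cells: a = 1629, b = 253, c = 1145, d = 1186.
OR = (1629·1186)/(253·1145) = 1931994/289685 = 6.66929
Risk in exposed = 1629/1882 = 0.86557; risk in unexposed = 1145/2331 = 0.49121; RR = 1.76213
OR/RR = 6.66929 / 1.76213 = 3.78479
The outcome is not rare, so the OR lies further from 1 than the RR.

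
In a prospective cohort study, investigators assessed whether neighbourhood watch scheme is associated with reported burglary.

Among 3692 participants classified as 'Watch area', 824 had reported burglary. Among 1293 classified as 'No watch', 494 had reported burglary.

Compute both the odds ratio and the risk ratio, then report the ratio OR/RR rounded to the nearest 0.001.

From the description: a = 824, b = 2868, c = 494, d = 799.
OR = (824·799)/(2868·494) = 658376/1416792 = 0.46469
Risk in exposed = 824/3692 = 0.22319; risk in unexposed = 494/1293 = 0.38206; RR = 0.58417
OR/RR = 0.46469 / 0.58417 = 0.79548
The outcome is not rare, so the OR lies further from 1 than the RR.

0.795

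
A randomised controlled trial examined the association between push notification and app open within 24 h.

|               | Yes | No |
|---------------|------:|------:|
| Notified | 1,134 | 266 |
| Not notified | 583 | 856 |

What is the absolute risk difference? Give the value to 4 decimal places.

Cells: a = 1134, b = 266, c = 583, d = 856.
Risk in exposed = 1134/1400 = 0.810000; risk in unexposed = 583/1439 = 0.405142.
Risk difference = 0.810000 − 0.405142 = 0.404858

0.4049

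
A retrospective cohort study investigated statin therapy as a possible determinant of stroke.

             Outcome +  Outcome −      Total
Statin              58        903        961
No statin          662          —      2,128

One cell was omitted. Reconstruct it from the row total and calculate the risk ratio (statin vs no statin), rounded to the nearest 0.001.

The missing cell is in the unexposed row: 2128 − 662 = 1466.
So a = 58, b = 903, c = 662, d = 1466.
RR = [a/(a+b)] / [c/(c+d)] = (58/961) / (662/2128) = 0.06035/0.31109 = 0.19401

0.194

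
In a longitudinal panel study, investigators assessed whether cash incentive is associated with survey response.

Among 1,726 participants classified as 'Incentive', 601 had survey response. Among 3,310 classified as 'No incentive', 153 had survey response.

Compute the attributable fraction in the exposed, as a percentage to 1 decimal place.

From the description: a = 601, b = 1125, c = 153, d = 3157.
Risk in exposed = 601/1726 = 0.34820; risk in unexposed = 153/3310 = 0.04622.
RR = 0.34820/0.04622 = 7.53304
AR% = (RR − 1)/RR × 100 = (7.53304 − 1)/7.53304 × 100 = 86.7251%

86.7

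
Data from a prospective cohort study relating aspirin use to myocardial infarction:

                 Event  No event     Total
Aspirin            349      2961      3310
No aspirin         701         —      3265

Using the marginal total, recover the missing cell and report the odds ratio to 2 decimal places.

The missing cell is in the unexposed row: 3265 − 701 = 2564.
So a = 349, b = 2961, c = 701, d = 2564.
OR = (a·d)/(b·c) = (349 × 2564) / (2961 × 701) = 894836 / 2075661 = 0.43111

0.43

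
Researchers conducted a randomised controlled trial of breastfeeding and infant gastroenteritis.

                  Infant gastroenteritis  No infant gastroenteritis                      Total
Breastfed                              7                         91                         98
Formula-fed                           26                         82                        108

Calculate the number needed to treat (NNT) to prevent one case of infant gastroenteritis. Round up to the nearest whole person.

6

Risk in treated group = 7/98 = 0.07143; risk in control = 26/108 = 0.24074.
Absolute risk reduction = 0.24074 − 0.07143 = 0.16931
NNT = 1 / ARR = 1 / 0.16931 = 5.906 → round up → 6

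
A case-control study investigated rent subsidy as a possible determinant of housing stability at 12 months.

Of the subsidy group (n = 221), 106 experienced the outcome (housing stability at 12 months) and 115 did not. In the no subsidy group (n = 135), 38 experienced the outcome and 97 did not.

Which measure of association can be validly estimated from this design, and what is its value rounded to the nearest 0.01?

From the description: a = 106, b = 115, c = 38, d = 97.
This is a case-control study: participants were sampled on outcome status, so risks in the source population cannot be estimated directly — relative risk is not valid here. The odds ratio is the appropriate measure.
OR = (a·d)/(b·c) = (106 × 97) / (115 × 38) = 10282 / 4370 = 2.35286

2.35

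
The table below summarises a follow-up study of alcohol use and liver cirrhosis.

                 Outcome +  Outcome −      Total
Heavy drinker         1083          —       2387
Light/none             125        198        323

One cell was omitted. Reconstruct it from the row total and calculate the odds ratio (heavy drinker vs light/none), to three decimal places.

1.316

The missing cell is in the exposed row: 2387 − 1083 = 1304.
So a = 1083, b = 1304, c = 125, d = 198.
OR = (a·d)/(b·c) = (1083 × 198) / (1304 × 125) = 214434 / 163000 = 1.31555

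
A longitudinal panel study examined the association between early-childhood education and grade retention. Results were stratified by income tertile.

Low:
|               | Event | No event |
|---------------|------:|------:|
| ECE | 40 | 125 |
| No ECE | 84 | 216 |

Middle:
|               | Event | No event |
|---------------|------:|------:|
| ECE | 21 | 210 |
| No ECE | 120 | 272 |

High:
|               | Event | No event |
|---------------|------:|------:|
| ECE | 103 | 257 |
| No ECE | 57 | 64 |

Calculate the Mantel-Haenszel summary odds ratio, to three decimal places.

OR_MH = Σ(aᵢdᵢ/nᵢ) / Σ(bᵢcᵢ/nᵢ), where nᵢ is the stratum total.
Stratum 1 (Low): n = 465; a·d/n = 40·216/465 = 18.5806; b·c/n = 125·84/465 = 22.5806
Stratum 2 (Middle): n = 623; a·d/n = 21·272/623 = 9.1685; b·c/n = 210·120/623 = 40.4494
Stratum 3 (High): n = 481; a·d/n = 103·64/481 = 13.7048; b·c/n = 257·57/481 = 30.4553
OR_MH = (18.5806 + 9.1685 + 13.7048) / (22.5806 + 40.4494 + 30.4553) = 41.4540 / 93.4854 = 0.44343

0.443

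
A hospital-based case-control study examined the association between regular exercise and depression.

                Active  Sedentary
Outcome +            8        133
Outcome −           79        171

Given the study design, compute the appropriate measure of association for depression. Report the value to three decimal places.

0.130

Reading the table with exposure as columns: a = 8 (Active, case), b = 79 (Active, non-case), c = 133 (Sedentary, case), d = 171.
This is a hospital-based case-control study: participants were sampled on outcome status, so risks in the source population cannot be estimated directly — relative risk is not valid here. The odds ratio is the appropriate measure.
OR = (a·d)/(b·c) = (8 × 171) / (79 × 133) = 1368 / 10507 = 0.13020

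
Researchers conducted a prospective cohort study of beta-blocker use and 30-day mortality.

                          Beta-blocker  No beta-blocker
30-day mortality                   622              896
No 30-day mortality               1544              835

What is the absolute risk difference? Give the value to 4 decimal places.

Reading the table with exposure as columns: a = 622 (Beta-blocker, case), b = 1544 (Beta-blocker, non-case), c = 896 (No beta-blocker, case), d = 835.
Risk in exposed = 622/2166 = 0.287165; risk in unexposed = 896/1731 = 0.517620.
Risk difference = 0.287165 − 0.517620 = -0.230455

-0.2305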